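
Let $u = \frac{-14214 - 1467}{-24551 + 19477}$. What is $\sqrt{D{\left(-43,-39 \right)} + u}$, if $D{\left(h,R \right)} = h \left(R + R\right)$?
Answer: $\frac{3 \sqrt{9603321322}}{5074} \approx 57.94$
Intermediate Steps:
$u = \frac{15681}{5074}$ ($u = - \frac{15681}{-5074} = \left(-15681\right) \left(- \frac{1}{5074}\right) = \frac{15681}{5074} \approx 3.0905$)
$D{\left(h,R \right)} = 2 R h$ ($D{\left(h,R \right)} = h 2 R = 2 R h$)
$\sqrt{D{\left(-43,-39 \right)} + u} = \sqrt{2 \left(-39\right) \left(-43\right) + \frac{15681}{5074}} = \sqrt{3354 + \frac{15681}{5074}} = \sqrt{\frac{17033877}{5074}} = \frac{3 \sqrt{9603321322}}{5074}$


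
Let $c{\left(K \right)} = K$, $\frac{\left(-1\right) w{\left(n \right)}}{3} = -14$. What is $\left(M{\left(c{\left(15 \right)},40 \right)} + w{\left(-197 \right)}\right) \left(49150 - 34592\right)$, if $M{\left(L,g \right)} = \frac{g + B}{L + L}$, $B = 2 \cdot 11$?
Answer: $\frac{9622838}{15} \approx 6.4152 \cdot 10^{5}$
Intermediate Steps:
$w{\left(n \right)} = 42$ ($w{\left(n \right)} = \left(-3\right) \left(-14\right) = 42$)
$B = 22$
$M{\left(L,g \right)} = \frac{22 + g}{2 L}$ ($M{\left(L,g \right)} = \frac{g + 22}{L + L} = \frac{22 + g}{2 L}$)
$\left(M{\left(c{\left(15 \right)},40 \right)} + w{\left(-197 \right)}\right) \left(49150 - 34592\right) = \left(\frac{22 + 40}{2 \cdot 15} + 42\right) \left(49150 - 34592\right) = \left(\frac{1}{2} \cdot \frac{1}{15} \cdot 62 + 42\right) 14558 = \left(\frac{31}{15} + 42\right) 14558 = \frac{661}{15} \cdot 14558 = \frac{9622838}{15}$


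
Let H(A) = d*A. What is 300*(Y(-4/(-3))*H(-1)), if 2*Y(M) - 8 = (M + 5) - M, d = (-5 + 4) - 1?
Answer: 3900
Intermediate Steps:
d = -2 (d = -1 - 1 = -2)
H(A) = -2*A
Y(M) = 13/2 (Y(M) = 4 + ((M + 5) - M)/2 = 4 + ((5 + M) - M)/2 = 4 + (½)*5 = 4 + 5/2 = 13/2)
300*(Y(-4/(-3))*H(-1)) = 300*(13*(-2*(-1))/2) = 300*((13/2)*2) = 300*13 = 3900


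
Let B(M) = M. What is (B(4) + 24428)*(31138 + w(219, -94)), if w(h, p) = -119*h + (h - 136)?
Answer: 126069120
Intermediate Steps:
w(h, p) = -136 - 118*h (w(h, p) = -119*h + (-136 + h) = -136 - 118*h)
(B(4) + 24428)*(31138 + w(219, -94)) = (4 + 24428)*(31138 + (-136 - 118*219)) = 24432*(31138 + (-136 - 25842)) = 24432*(31138 - 25978) = 24432*5160 = 126069120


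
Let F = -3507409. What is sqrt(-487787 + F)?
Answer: 2*I*sqrt(998799) ≈ 1998.8*I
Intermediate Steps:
sqrt(-487787 + F) = sqrt(-487787 - 3507409) = sqrt(-3995196) = 2*I*sqrt(998799)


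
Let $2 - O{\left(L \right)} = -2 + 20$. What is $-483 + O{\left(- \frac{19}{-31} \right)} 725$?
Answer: $-12083$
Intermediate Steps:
$O{\left(L \right)} = -16$ ($O{\left(L \right)} = 2 - \left(-2 + 20\right) = 2 - 18 = -16$)
$-483 + O{\left(- \frac{19}{-31} \right)} 725 = -483 - 11600 = -12083$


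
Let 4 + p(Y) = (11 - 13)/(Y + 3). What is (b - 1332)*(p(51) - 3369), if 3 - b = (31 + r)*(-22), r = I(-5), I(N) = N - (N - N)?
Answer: 68941504/27 ≈ 2.5534e+6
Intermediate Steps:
I(N) = N (I(N) = N - 1*0 = N + 0 = N)
r = -5
p(Y) = -4 - 2/(3 + Y) (p(Y) = -4 + (11 - 13)/(Y + 3) = -4 - 2/(3 + Y))
b = 575 (b = 3 - (31 - 5)*(-22) = 3 - 26*(-22) = 3 - 1*(-572) = 3 + 572 = 575)
(b - 1332)*(p(51) - 3369) = (575 - 1332)*(2*(-7 - 2*51)/(3 + 51) - 3369) = -757*(2*(-7 - 102)/54 - 3369) = -757*(2*(1/54)*(-109) - 3369) = -757*(-109/27 - 3369) = -757*(-91072/27) = 68941504/27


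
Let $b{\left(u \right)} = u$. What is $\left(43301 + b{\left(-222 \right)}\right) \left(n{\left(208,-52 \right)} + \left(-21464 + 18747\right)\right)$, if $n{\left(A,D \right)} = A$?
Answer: $-108085211$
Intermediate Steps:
$\left(43301 + b{\left(-222 \right)}\right) \left(n{\left(208,-52 \right)} + \left(-21464 + 18747\right)\right) = \left(43301 - 222\right) \left(208 + \left(-21464 + 18747\right)\right) = 43079 \left(208 - 2717\right) = 43079 \left(-2509\right) = -108085211$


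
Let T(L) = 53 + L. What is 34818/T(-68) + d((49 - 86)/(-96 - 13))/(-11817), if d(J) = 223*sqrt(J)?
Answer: -11606/5 - 223*sqrt(4033)/1288053 ≈ -2321.2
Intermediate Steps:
34818/T(-68) + d((49 - 86)/(-96 - 13))/(-11817) = 34818/(53 - 68) + (223*sqrt((49 - 86)/(-96 - 13)))/(-11817) = 34818/(-15) + (223*sqrt(-37/(-109)))*(-1/11817) = 34818*(-1/15) + (223*sqrt(-37*(-1/109)))*(-1/11817) = -11606/5 + (223*sqrt(37/109))*(-1/11817) = -11606/5 + (223*(sqrt(4033)/109))*(-1/11817) = -11606/5 + (223*sqrt(4033)/109)*(-1/11817) = -11606/5 - 223*sqrt(4033)/1288053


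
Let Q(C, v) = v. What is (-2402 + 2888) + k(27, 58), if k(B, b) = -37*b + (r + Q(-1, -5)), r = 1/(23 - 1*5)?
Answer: -29969/18 ≈ -1664.9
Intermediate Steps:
r = 1/18 (r = 1/(23 - 5) = 1/18 ≈ 0.055556)
k(B, b) = -89/18 - 37*b (k(B, b) = -37*b + (1/18 - 5) = -37*b - 89/18 = -89/18 - 37*b)
(-2402 + 2888) + k(27, 58) = (-2402 + 2888) + (-89/18 - 37*58) = 486 + (-89/18 - 2146) = 486 - 38717/18 = -29969/18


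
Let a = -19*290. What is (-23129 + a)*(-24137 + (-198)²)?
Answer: -431503813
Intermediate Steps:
a = -5510
(-23129 + a)*(-24137 + (-198)²) = (-23129 - 5510)*(-24137 + (-198)²) = -28639*(-24137 + 39204) = -28639*15067 = -431503813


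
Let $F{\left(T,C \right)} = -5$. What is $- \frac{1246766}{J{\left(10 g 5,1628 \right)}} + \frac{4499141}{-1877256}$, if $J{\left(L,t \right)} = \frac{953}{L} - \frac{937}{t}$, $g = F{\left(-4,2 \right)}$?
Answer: $\frac{476287520024008753}{1676139932952} \approx 2.8416 \cdot 10^{5}$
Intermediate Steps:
$g = -5$
$J{\left(L,t \right)} = - \frac{937}{t} + \frac{953}{L}$
$- \frac{1246766}{J{\left(10 g 5,1628 \right)}} + \frac{4499141}{-1877256} = - \frac{1246766}{- \frac{937}{1628} + \frac{953}{10 \left(-5\right) 5}} + \frac{4499141}{-1877256} = - \frac{1246766}{\left(-937\right) \frac{1}{1628} + \frac{953}{\left(-50\right) 5}} + 4499141 \left(- \frac{1}{1877256}\right) = - \frac{1246766}{- \frac{937}{1628} + \frac{953}{-250}} - \frac{4499141}{1877256} = - \frac{1246766}{- \frac{937}{1628} + 953 \left(- \frac{1}{250}\right)} - \frac{4499141}{1877256} = - \frac{1246766}{- \frac{937}{1628} - \frac{953}{250}} - \frac{4499141}{1877256} = - \frac{1246766}{- \frac{892867}{203500}} - \frac{4499141}{1877256} = \left(-1246766\right) \left(- \frac{203500}{892867}\right) - \frac{4499141}{1877256} = \frac{253716881000}{892867} - \frac{4499141}{1877256} = \frac{476287520024008753}{1676139932952}$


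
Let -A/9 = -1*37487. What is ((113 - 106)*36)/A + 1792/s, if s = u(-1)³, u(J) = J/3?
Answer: -1813770980/37487 ≈ -48384.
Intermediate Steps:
A = 337383 (A = -(-9)*37487 = -9*(-37487) = 337383)
u(J) = J/3 (u(J) = J*(⅓) = J/3)
s = -1/27 (s = ((⅓)*(-1))³ = (-⅓)³ = -1/27 ≈ -0.037037)
((113 - 106)*36)/A + 1792/s = ((113 - 106)*36)/337383 + 1792/(-1/27) = (7*36)*(1/337383) + 1792*(-27) = 252*(1/337383) - 48384 = 28/37487 - 48384 = -1813770980/37487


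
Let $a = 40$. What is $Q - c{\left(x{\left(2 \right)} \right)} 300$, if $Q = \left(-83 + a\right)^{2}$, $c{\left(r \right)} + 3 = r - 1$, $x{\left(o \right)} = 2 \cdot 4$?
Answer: $649$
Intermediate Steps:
$x{\left(o \right)} = 8$
$c{\left(r \right)} = -4 + r$ ($c{\left(r \right)} = -3 + \left(r - 1\right) = -3 + \left(-1 + r\right) = -4 + r$)
$Q = 1849$ ($Q = \left(-83 + 40\right)^{2} = \left(-43\right)^{2} = 1849$)
$Q - c{\left(x{\left(2 \right)} \right)} 300 = 1849 - \left(-4 + 8\right) 300 = 1849 - 4 \cdot 300 = 1849 - 1200 = 649$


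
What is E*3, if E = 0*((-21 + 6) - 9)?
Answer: 0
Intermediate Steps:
E = 0 (E = 0*(-15 - 9) = 0*(-24) = 0)
E*3 = 0*3 = 0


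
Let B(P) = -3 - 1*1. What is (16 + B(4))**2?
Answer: 144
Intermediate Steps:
B(P) = -4 (B(P) = -3 - 1 = -4)
(16 + B(4))**2 = (16 - 4)**2 = 12**2 = 144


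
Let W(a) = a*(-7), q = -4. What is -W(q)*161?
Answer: -4508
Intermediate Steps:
W(a) = -7*a
-W(q)*161 = -(-7*(-4))*161 = -28*161 = -1*4508 = -4508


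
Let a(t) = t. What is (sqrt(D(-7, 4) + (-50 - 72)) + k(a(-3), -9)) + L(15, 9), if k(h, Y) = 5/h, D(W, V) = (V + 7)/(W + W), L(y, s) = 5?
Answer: 10/3 + 3*I*sqrt(2674)/14 ≈ 3.3333 + 11.081*I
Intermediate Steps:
D(W, V) = (7 + V)/(2*W) (D(W, V) = (7 + V)/((2*W)) = (7 + V)*(1/(2*W)) = (7 + V)/(2*W))
(sqrt(D(-7, 4) + (-50 - 72)) + k(a(-3), -9)) + L(15, 9) = (sqrt((1/2)*(7 + 4)/(-7) + (-50 - 72)) + 5/(-3)) + 5 = (sqrt((1/2)*(-1/7)*11 - 122) + 5*(-1/3)) + 5 = (sqrt(-11/14 - 122) - 5/3) + 5 = (sqrt(-1719/14) - 5/3) + 5 = (3*I*sqrt(2674)/14 - 5/3) + 5 = (-5/3 + 3*I*sqrt(2674)/14) + 5 = 10/3 + 3*I*sqrt(2674)/14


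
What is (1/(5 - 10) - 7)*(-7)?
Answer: 252/5 ≈ 50.400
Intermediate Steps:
(1/(5 - 10) - 7)*(-7) = (1/(-5) - 7)*(-7) = (-⅕ - 7)*(-7) = -36/5*(-7) = 252/5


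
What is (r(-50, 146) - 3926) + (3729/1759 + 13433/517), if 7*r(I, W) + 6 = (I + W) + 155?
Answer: -3512930533/909403 ≈ -3862.9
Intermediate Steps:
r(I, W) = 149/7 + I/7 + W/7 (r(I, W) = -6/7 + ((I + W) + 155)/7 = -6/7 + (155 + I + W)/7 = -6/7 + (155/7 + I/7 + W/7) = 149/7 + I/7 + W/7)
(r(-50, 146) - 3926) + (3729/1759 + 13433/517) = ((149/7 + (⅐)*(-50) + (⅐)*146) - 3926) + (3729/1759 + 13433/517) = ((149/7 - 50/7 + 146/7) - 3926) + (3729*(1/1759) + 13433*(1/517)) = (35 - 3926) + (3729/1759 + 13433/517) = -3891 + 25556540/909403 = -3512930533/909403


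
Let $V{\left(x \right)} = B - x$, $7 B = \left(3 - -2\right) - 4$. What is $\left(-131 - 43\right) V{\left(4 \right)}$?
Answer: $\frac{4698}{7} \approx 671.14$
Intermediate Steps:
$B = \frac{1}{7}$ ($B = \frac{\left(3 - -2\right) - 4}{7} = \frac{\left(3 + 2\right) - 4}{7} = \frac{5 - 4}{7} = \frac{1}{7} \cdot 1 = \frac{1}{7} \approx 0.14286$)
$V{\left(x \right)} = \frac{1}{7} - x$
$\left(-131 - 43\right) V{\left(4 \right)} = \left(-131 - 43\right) \left(\frac{1}{7} - 4\right) = - 174 \left(\frac{1}{7} - 4\right) = \left(-174\right) \left(- \frac{27}{7}\right) = \frac{4698}{7}$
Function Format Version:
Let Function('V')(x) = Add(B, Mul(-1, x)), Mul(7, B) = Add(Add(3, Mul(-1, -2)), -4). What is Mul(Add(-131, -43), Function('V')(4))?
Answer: Rational(4698, 7) ≈ 671.14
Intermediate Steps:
B = Rational(1, 7) (B = Mul(Rational(1, 7), Add(Add(3, Mul(-1, -2)), -4)) = Mul(Rational(1, 7), Add(Add(3, 2), -4)) = Mul(Rational(1, 7), Add(5, -4)) = Mul(Rational(1, 7), 1) = Rational(1, 7) ≈ 0.14286)
Function('V')(x) = Add(Rational(1, 7), Mul(-1, x))
Mul(Add(-131, -43), Function('V')(4)) = Mul(Add(-131, -43), Add(Rational(1, 7), Mul(-1, 4))) = Mul(-174, Add(Rational(1, 7), -4)) = Mul(-174, Rational(-27, 7)) = Rational(4698, 7)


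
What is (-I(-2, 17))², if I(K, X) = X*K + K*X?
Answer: 4624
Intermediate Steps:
I(K, X) = 2*K*X (I(K, X) = K*X + K*X = 2*K*X)
(-I(-2, 17))² = (-2*(-2)*17)² = (-1*(-68))² = 68² = 4624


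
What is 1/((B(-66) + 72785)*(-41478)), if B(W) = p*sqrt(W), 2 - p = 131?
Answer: -72785/219781740436818 - 43*I*sqrt(66)/73260580145606 ≈ -3.3117e-10 - 4.7684e-12*I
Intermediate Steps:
p = -129 (p = 2 - 1*131 = 2 - 131 = -129)
B(W) = -129*sqrt(W)
1/((B(-66) + 72785)*(-41478)) = 1/((-129*I*sqrt(66) + 72785)*(-41478)) = -1/41478/(-129*I*sqrt(66) + 72785) = -1/41478/(72785 - 129*I*sqrt(66)) = -1/(41478*(72785 - 129*I*sqrt(66)))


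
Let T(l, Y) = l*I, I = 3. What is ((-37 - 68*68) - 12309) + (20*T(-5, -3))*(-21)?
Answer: -10670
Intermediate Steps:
T(l, Y) = 3*l (T(l, Y) = l*3 = 3*l)
((-37 - 68*68) - 12309) + (20*T(-5, -3))*(-21) = ((-37 - 68*68) - 12309) + (20*(3*(-5)))*(-21) = ((-37 - 4624) - 12309) + (20*(-15))*(-21) = (-4661 - 12309) - 300*(-21) = -16970 + 6300 = -10670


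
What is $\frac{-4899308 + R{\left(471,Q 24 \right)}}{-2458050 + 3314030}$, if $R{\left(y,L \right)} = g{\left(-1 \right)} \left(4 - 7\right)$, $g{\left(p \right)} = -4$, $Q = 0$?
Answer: $- \frac{1224824}{213995} \approx -5.7236$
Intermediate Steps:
$R{\left(y,L \right)} = 12$ ($R{\left(y,L \right)} = - 4 \left(4 - 7\right) = \left(-4\right) \left(-3\right) = 12$)
$\frac{-4899308 + R{\left(471,Q 24 \right)}}{-2458050 + 3314030} = \frac{-4899308 + 12}{-2458050 + 3314030} = - \frac{4899296}{855980} = \left(-4899296\right) \frac{1}{855980} = - \frac{1224824}{213995}$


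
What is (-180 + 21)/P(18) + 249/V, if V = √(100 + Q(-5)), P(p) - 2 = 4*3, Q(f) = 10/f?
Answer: -159/14 + 249*√2/14 ≈ 13.796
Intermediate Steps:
P(p) = 14 (P(p) = 2 + 4*3 = 2 + 12 = 14)
V = 7*√2 (V = √(100 + 10/(-5)) = √(100 + 10*(-⅕)) = √(100 - 2) = √98 = 7*√2 ≈ 9.8995)
(-180 + 21)/P(18) + 249/V = (-180 + 21)/14 + 249/((7*√2)) = -159*1/14 + 249*(√2/14) = -159/14 + 249*√2/14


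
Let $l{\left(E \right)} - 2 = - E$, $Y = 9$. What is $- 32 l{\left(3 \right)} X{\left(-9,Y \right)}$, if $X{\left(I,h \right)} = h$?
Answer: $288$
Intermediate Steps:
$l{\left(E \right)} = 2 - E$
$- 32 l{\left(3 \right)} X{\left(-9,Y \right)} = - 32 \left(2 - 3\right) 9 = \left(-32\right) \left(-1\right) 9 = 32 \cdot 9 = 288$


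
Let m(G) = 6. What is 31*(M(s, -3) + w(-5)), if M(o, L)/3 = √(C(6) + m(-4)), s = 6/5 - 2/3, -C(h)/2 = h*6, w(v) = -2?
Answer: -62 + 93*I*√66 ≈ -62.0 + 755.54*I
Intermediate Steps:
C(h) = -12*h (C(h) = -2*h*6 = -12*h)
s = 8/15 (s = 6*(⅕) - 2*⅓ = 6/5 - ⅔ = 8/15 ≈ 0.53333)
M(o, L) = 3*I*√66 (M(o, L) = 3*√(-12*6 + 6) = 3*√(-72 + 6) = 3*√(-66) = 3*(I*√66) = 3*I*√66)
31*(M(s, -3) + w(-5)) = 31*(3*I*√66 - 2) = 31*(-2 + 3*I*√66) = -62 + 93*I*√66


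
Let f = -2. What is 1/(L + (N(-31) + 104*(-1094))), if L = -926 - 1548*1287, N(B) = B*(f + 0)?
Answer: -1/2106916 ≈ -4.7463e-7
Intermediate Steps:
N(B) = -2*B (N(B) = B*(-2 + 0) = B*(-2) = -2*B)
L = -1993202 (L = -926 - 1992276 = -1993202)
1/(L + (N(-31) + 104*(-1094))) = 1/(-1993202 + (-2*(-31) + 104*(-1094))) = 1/(-1993202 + (62 - 113776)) = 1/(-1993202 - 113714) = 1/(-2106916) = -1/2106916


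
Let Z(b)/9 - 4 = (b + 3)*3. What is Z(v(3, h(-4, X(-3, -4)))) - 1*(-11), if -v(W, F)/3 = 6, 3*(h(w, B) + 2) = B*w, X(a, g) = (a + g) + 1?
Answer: -358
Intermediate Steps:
X(a, g) = 1 + a + g
h(w, B) = -2 + B*w/3 (h(w, B) = -2 + (B*w)/3 = -2 + B*w/3)
v(W, F) = -18 (v(W, F) = -3*6 = -18)
Z(b) = 117 + 27*b (Z(b) = 36 + 9*((b + 3)*3) = 36 + 9*((3 + b)*3) = 36 + 9*(9 + 3*b) = 36 + (81 + 27*b) = 117 + 27*b)
Z(v(3, h(-4, X(-3, -4)))) - 1*(-11) = (117 + 27*(-18)) - 1*(-11) = (117 - 486) + 11 = -369 + 11 = -358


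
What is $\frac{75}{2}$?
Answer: $\frac{75}{2} \approx 37.5$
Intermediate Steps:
$\frac{75}{2}$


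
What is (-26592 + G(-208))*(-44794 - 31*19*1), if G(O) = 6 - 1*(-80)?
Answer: 1202921798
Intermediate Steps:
G(O) = 86 (G(O) = 6 + 80 = 86)
(-26592 + G(-208))*(-44794 - 31*19*1) = (-26592 + 86)*(-44794 - 31*19*1) = -26506*(-44794 - 589*1) = -26506*(-44794 - 589) = -26506*(-45383) = 1202921798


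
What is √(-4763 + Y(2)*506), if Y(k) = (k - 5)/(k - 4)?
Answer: 2*I*√1001 ≈ 63.277*I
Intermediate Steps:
Y(k) = (-5 + k)/(-4 + k)
√(-4763 + Y(2)*506) = √(-4763 + ((-5 + 2)/(-4 + 2))*506) = √(-4763 + (-3/(-2))*506) = √(-4763 - ½*(-3)*506) = √(-4763 + (3/2)*506) = √(-4763 + 759) = √(-4004) = 2*I*√1001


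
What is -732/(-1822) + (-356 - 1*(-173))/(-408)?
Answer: 105347/123896 ≈ 0.85029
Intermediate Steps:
-732/(-1822) + (-356 - 1*(-173))/(-408) = -732*(-1/1822) + (-356 + 173)*(-1/408) = 366/911 - 183*(-1/408) = 366/911 + 61/136 = 105347/123896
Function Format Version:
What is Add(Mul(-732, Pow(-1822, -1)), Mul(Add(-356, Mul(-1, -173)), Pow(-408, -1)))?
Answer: Rational(105347, 123896) ≈ 0.85029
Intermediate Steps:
Add(Mul(-732, Pow(-1822, -1)), Mul(Add(-356, Mul(-1, -173)), Pow(-408, -1))) = Add(Mul(-732, Rational(-1, 1822)), Mul(Add(-356, 173), Rational(-1, 408))) = Add(Rational(366, 911), Mul(-183, Rational(-1, 408))) = Add(Rational(366, 911), Rational(61, 136)) = Rational(105347, 123896)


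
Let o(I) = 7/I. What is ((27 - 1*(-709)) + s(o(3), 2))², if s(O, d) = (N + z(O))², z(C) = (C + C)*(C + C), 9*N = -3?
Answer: 9382828225/6561 ≈ 1.4301e+6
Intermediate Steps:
N = -⅓ (N = (⅑)*(-3) = -⅓ ≈ -0.33333)
z(C) = 4*C² (z(C) = (2*C)*(2*C) = 4*C²)
s(O, d) = (-⅓ + 4*O²)²
((27 - 1*(-709)) + s(o(3), 2))² = ((27 - 1*(-709)) + (-1 + 12*(7/3)²)²/9)² = ((27 + 709) + (-1 + 12*(7*(⅓))²)²/9)² = (736 + (-1 + 12*(7/3)²)²/9)² = (736 + (-1 + 12*(49/9))²/9)² = (736 + (-1 + 196/3)²/9)² = (736 + (193/3)²/9)² = (736 + (⅑)*(37249/9))² = (736 + 37249/81)² = (96865/81)² = 9382828225/6561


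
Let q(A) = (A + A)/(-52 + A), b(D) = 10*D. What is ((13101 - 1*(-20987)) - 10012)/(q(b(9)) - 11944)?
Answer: -228722/113423 ≈ -2.0165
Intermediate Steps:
q(A) = 2*A/(-52 + A) (q(A) = (2*A)/(-52 + A) = 2*A/(-52 + A))
((13101 - 1*(-20987)) - 10012)/(q(b(9)) - 11944) = ((13101 - 1*(-20987)) - 10012)/(2*(10*9)/(-52 + 10*9) - 11944) = ((13101 + 20987) - 10012)/(2*90/(-52 + 90) - 11944) = (34088 - 10012)/(2*90/38 - 11944) = 24076/(2*90*(1/38) - 11944) = 24076/(90/19 - 11944) = 24076/(-226846/19) = 24076*(-19/226846) = -228722/113423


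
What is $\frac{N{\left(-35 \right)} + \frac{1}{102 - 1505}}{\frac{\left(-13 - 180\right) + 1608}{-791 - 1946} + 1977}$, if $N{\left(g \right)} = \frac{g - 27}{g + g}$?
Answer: $\frac{369393}{824969185} \approx 0.00044777$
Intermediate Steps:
$N{\left(g \right)} = \frac{-27 + g}{2 g}$
$\frac{N{\left(-35 \right)} + \frac{1}{102 - 1505}}{\frac{\left(-13 - 180\right) + 1608}{-791 - 1946} + 1977} = \frac{\frac{-27 - 35}{2 \left(-35\right)} + \frac{1}{102 - 1505}}{\frac{\left(-13 - 180\right) + 1608}{-791 - 1946} + 1977} = \frac{\frac{1}{2} \left(- \frac{1}{35}\right) \left(-62\right) + \frac{1}{-1403}}{\frac{\left(-13 - 180\right) + 1608}{-2737} + 1977} = \frac{\frac{31}{35} - \frac{1}{1403}}{\left(-193 + 1608\right) \left(- \frac{1}{2737}\right) + 1977} = \frac{43458}{49105 \left(1415 \left(- \frac{1}{2737}\right) + 1977\right)} = \frac{43458}{49105 \left(- \frac{1415}{2737} + 1977\right)} = \frac{43458}{49105 \cdot \frac{5409634}{2737}} = \frac{43458}{49105} \cdot \frac{2737}{5409634} = \frac{369393}{824969185}$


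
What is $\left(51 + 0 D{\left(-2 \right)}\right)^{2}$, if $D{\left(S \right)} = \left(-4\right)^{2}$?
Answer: $2601$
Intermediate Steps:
$D{\left(S \right)} = 16$
$\left(51 + 0 D{\left(-2 \right)}\right)^{2} = \left(51 + 0 \cdot 16\right)^{2} = \left(51 + 0\right)^{2} = 51^{2} = 2601$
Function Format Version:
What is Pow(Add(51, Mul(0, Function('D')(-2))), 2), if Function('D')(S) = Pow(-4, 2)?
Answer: 2601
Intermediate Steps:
Function('D')(S) = 16
Pow(Add(51, Mul(0, Function('D')(-2))), 2) = Pow(Add(51, Mul(0, 16)), 2) = Pow(Add(51, 0), 2) = Pow(51, 2) = 2601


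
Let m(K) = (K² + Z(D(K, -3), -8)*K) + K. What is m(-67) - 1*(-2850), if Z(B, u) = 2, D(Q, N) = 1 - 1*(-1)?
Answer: 7138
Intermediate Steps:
D(Q, N) = 2 (D(Q, N) = 1 + 1 = 2)
m(K) = K² + 3*K (m(K) = (K² + 2*K) + K = K² + 3*K)
m(-67) - 1*(-2850) = -67*(3 - 67) - 1*(-2850) = -67*(-64) + 2850 = 4288 + 2850 = 7138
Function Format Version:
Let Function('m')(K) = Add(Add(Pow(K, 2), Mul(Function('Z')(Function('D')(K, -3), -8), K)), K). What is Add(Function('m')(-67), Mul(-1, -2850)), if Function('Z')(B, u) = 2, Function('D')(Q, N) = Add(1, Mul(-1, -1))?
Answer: 7138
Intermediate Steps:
Function('D')(Q, N) = 2 (Function('D')(Q, N) = Add(1, 1) = 2)
Function('m')(K) = Add(Pow(K, 2), Mul(3, K)) (Function('m')(K) = Add(Add(Pow(K, 2), Mul(2, K)), K) = Add(Pow(K, 2), Mul(3, K)))
Add(Function('m')(-67), Mul(-1, -2850)) = Add(Mul(-67, Add(3, -67)), Mul(-1, -2850)) = Add(Mul(-67, -64), 2850) = Add(4288, 2850) = 7138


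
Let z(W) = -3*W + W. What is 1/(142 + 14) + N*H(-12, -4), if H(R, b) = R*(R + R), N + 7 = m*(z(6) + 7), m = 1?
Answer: -539135/156 ≈ -3456.0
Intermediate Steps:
z(W) = -2*W
N = -12 (N = -7 + 1*(-2*6 + 7) = -7 + 1*(-12 + 7) = -7 + 1*(-5) = -7 - 5 = -12)
H(R, b) = 2*R² (H(R, b) = R*(2*R) = 2*R²)
1/(142 + 14) + N*H(-12, -4) = 1/(142 + 14) - 24*(-12)² = 1/156 - 24*144 = 1/156 - 12*288 = 1/156 - 3456 = -539135/156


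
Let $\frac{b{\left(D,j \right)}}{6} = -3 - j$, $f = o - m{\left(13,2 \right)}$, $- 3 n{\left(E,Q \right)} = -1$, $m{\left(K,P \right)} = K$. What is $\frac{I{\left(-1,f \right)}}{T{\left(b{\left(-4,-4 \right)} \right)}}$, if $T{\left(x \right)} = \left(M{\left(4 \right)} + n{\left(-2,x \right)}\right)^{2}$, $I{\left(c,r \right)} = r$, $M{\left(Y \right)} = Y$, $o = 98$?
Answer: $\frac{765}{169} \approx 4.5266$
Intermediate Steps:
$n{\left(E,Q \right)} = \frac{1}{3}$ ($n{\left(E,Q \right)} = \left(- \frac{1}{3}\right) \left(-1\right) = \frac{1}{3}$)
$f = 85$ ($f = 98 - 13 = 85$)
$b{\left(D,j \right)} = -18 - 6 j$ ($b{\left(D,j \right)} = 6 \left(-3 - j\right) = -18 - 6 j$)
$T{\left(x \right)} = \frac{169}{9}$ ($T{\left(x \right)} = \left(4 + \frac{1}{3}\right)^{2} = \left(\frac{13}{3}\right)^{2} = \frac{169}{9}$)
$\frac{I{\left(-1,f \right)}}{T{\left(b{\left(-4,-4 \right)} \right)}} = \frac{85}{\frac{169}{9}} = 85 \cdot \frac{9}{169} = \frac{765}{169}$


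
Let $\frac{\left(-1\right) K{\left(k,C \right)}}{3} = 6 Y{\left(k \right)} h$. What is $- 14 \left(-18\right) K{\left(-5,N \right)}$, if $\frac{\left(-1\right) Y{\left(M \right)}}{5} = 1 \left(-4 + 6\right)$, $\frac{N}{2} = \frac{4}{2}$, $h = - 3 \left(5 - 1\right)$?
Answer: $-544320$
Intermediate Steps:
$h = -12$ ($h = \left(-3\right) 4 = -12$)
$N = 4$ ($N = 2 \cdot \frac{4}{2} = 2 \cdot 4 \cdot \frac{1}{2} = 2 \cdot 2 = 4$)
$Y{\left(M \right)} = -10$ ($Y{\left(M \right)} = - 5 \cdot 1 \left(-4 + 6\right) = - 5 \cdot 1 \cdot 2 = \left(-5\right) 2 = -10$)
$K{\left(k,C \right)} = -2160$ ($K{\left(k,C \right)} = - 3 \cdot 6 \left(-10\right) \left(-12\right) = - 3 \left(\left(-60\right) \left(-12\right)\right) = \left(-3\right) 720 = -2160$)
$- 14 \left(-18\right) K{\left(-5,N \right)} = - 14 \left(-18\right) \left(-2160\right) = - \left(-252\right) \left(-2160\right) = \left(-1\right) 544320 = -544320$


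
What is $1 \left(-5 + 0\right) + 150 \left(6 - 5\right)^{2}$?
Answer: $145$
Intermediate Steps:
$1 \left(-5 + 0\right) + 150 \left(6 - 5\right)^{2} = 1 \left(-5\right) + 150 \cdot 1^{2} = -5 + 150 \cdot 1 = -5 + 150 = 145$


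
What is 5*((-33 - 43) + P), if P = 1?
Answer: -375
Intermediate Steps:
5*((-33 - 43) + P) = 5*((-33 - 43) + 1) = 5*(-76 + 1) = 5*(-75) = -375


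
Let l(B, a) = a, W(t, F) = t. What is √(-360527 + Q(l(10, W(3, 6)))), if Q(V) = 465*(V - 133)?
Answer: I*√420977 ≈ 648.83*I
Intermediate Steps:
Q(V) = -61845 + 465*V (Q(V) = 465*(-133 + V) = -61845 + 465*V)
√(-360527 + Q(l(10, W(3, 6)))) = √(-360527 + (-61845 + 465*3)) = √(-360527 + (-61845 + 1395)) = √(-360527 - 60450) = √(-420977) = I*√420977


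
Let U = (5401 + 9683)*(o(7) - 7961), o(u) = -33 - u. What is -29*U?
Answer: 3499925436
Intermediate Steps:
U = -120687084 (U = (5401 + 9683)*((-33 - 1*7) - 7961) = 15084*((-33 - 7) - 7961) = 15084*(-40 - 7961) = 15084*(-8001) = -120687084)
-29*U = -29*(-120687084) = 3499925436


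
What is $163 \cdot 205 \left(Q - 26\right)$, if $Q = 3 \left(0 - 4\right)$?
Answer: $-1269770$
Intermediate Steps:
$Q = -12$ ($Q = 3 \left(-4\right) = -12$)
$163 \cdot 205 \left(Q - 26\right) = 163 \cdot 205 \left(-12 - 26\right) = 33415 \left(-38\right) = -1269770$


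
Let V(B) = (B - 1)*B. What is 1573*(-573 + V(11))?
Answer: -728299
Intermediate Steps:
V(B) = B*(-1 + B) (V(B) = (-1 + B)*B = B*(-1 + B))
1573*(-573 + V(11)) = 1573*(-573 + 11*(-1 + 11)) = 1573*(-573 + 11*10) = 1573*(-573 + 110) = 1573*(-463) = -728299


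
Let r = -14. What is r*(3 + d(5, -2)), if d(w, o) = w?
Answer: -112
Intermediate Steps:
r*(3 + d(5, -2)) = -14*(3 + 5) = -14*8 = -112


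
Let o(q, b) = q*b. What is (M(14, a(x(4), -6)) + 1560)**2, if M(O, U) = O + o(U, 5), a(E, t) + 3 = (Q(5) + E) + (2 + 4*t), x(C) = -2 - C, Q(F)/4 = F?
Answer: 2307361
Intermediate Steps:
o(q, b) = b*q
Q(F) = 4*F
a(E, t) = 19 + E + 4*t (a(E, t) = -3 + ((4*5 + E) + (2 + 4*t)) = -3 + ((20 + E) + (2 + 4*t)) = -3 + (22 + E + 4*t) = 19 + E + 4*t)
M(O, U) = O + 5*U
(M(14, a(x(4), -6)) + 1560)**2 = ((14 + 5*(19 + (-2 - 1*4) + 4*(-6))) + 1560)**2 = ((14 + 5*(19 + (-2 - 4) - 24)) + 1560)**2 = ((14 + 5*(19 - 6 - 24)) + 1560)**2 = ((14 + 5*(-11)) + 1560)**2 = ((14 - 55) + 1560)**2 = (-41 + 1560)**2 = 1519**2 = 2307361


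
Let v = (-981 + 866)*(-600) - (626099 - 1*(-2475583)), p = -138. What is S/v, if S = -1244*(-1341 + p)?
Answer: -306646/505447 ≈ -0.60668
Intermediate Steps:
v = -3032682 (v = -115*(-600) - (626099 + 2475583) = 69000 - 1*3101682 = 69000 - 3101682 = -3032682)
S = 1839876 (S = -1244*(-1341 - 138) = -1244*(-1479) = 1839876)
S/v = 1839876/(-3032682) = 1839876*(-1/3032682) = -306646/505447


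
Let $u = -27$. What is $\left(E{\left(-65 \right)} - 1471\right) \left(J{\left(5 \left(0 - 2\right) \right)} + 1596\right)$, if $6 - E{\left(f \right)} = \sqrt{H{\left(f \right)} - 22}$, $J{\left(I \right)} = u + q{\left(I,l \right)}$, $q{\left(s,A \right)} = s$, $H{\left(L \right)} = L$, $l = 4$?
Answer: $-2283935 - 1559 i \sqrt{87} \approx -2.2839 \cdot 10^{6} - 14541.0 i$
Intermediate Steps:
$J{\left(I \right)} = -27 + I$
$E{\left(f \right)} = 6 - \sqrt{-22 + f}$ ($E{\left(f \right)} = 6 - \sqrt{f - 22} = 6 - \sqrt{-22 + f}$)
$\left(E{\left(-65 \right)} - 1471\right) \left(J{\left(5 \left(0 - 2\right) \right)} + 1596\right) = \left(\left(6 - \sqrt{-22 - 65}\right) - 1471\right) \left(\left(-27 + 5 \left(0 - 2\right)\right) + 1596\right) = \left(\left(6 - \sqrt{-87}\right) - 1471\right) \left(\left(-27 + 5 \left(-2\right)\right) + 1596\right) = \left(\left(6 - i \sqrt{87}\right) - 1471\right) \left(\left(-27 - 10\right) + 1596\right) = \left(\left(6 - i \sqrt{87}\right) - 1471\right) \left(-37 + 1596\right) = \left(-1465 - i \sqrt{87}\right) 1559 = -2283935 - 1559 i \sqrt{87}$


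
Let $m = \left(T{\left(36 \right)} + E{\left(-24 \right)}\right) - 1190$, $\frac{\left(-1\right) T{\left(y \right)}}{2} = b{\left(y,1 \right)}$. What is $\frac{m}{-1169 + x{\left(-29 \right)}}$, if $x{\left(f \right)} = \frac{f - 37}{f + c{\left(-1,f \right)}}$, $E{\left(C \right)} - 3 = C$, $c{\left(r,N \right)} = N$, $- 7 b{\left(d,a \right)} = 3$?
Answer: $\frac{245659}{237076} \approx 1.0362$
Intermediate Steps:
$b{\left(d,a \right)} = - \frac{3}{7}$ ($b{\left(d,a \right)} = \left(- \frac{1}{7}\right) 3 = - \frac{3}{7}$)
$E{\left(C \right)} = 3 + C$
$T{\left(y \right)} = \frac{6}{7}$ ($T{\left(y \right)} = \left(-2\right) \left(- \frac{3}{7}\right) = \frac{6}{7}$)
$x{\left(f \right)} = \frac{-37 + f}{2 f}$ ($x{\left(f \right)} = \frac{f - 37}{f + f} = \frac{-37 + f}{2 f}$)
$m = - \frac{8471}{7}$ ($m = \left(\frac{6}{7} + \left(3 - 24\right)\right) - 1190 = \left(\frac{6}{7} - 21\right) - 1190 = - \frac{141}{7} - 1190 = - \frac{8471}{7} \approx -1210.1$)
$\frac{m}{-1169 + x{\left(-29 \right)}} = - \frac{8471}{7 \left(-1169 + \frac{-37 - 29}{2 \left(-29\right)}\right)} = - \frac{8471}{7 \left(-1169 + \frac{1}{2} \left(- \frac{1}{29}\right) \left(-66\right)\right)} = - \frac{8471}{7 \left(-1169 + \frac{33}{29}\right)} = - \frac{8471}{7 \left(- \frac{33868}{29}\right)} = \left(- \frac{8471}{7}\right) \left(- \frac{29}{33868}\right) = \frac{245659}{237076}$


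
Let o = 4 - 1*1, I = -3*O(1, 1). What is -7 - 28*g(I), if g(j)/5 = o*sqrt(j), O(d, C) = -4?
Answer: -7 - 840*sqrt(3) ≈ -1461.9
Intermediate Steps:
I = 12 (I = -3*(-4) = 12)
o = 3 (o = 4 - 1 = 3)
g(j) = 15*sqrt(j) (g(j) = 5*(3*sqrt(j)) = 15*sqrt(j))
-7 - 28*g(I) = -7 - 420*sqrt(12) = -7 - 420*2*sqrt(3) = -7 - 840*sqrt(3)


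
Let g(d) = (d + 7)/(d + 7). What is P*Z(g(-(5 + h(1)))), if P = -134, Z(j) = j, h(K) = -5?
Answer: -134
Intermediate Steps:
g(d) = 1 (g(d) = (7 + d)/(7 + d) = 1)
P*Z(g(-(5 + h(1)))) = -134*1 = -134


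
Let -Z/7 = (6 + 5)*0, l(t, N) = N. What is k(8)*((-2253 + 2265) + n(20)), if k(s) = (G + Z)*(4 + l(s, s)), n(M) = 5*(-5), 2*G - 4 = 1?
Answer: -390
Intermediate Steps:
G = 5/2 (G = 2 + (1/2)*1 = 2 + 1/2 = 5/2 ≈ 2.5000)
n(M) = -25
Z = 0 (Z = -7*(6 + 5)*0 = -77*0 = -7*0 = 0)
k(s) = 10 + 5*s/2 (k(s) = (5/2 + 0)*(4 + s) = 5*(4 + s)/2 = 10 + 5*s/2)
k(8)*((-2253 + 2265) + n(20)) = (10 + (5/2)*8)*((-2253 + 2265) - 25) = (10 + 20)*(12 - 25) = 30*(-13) = -390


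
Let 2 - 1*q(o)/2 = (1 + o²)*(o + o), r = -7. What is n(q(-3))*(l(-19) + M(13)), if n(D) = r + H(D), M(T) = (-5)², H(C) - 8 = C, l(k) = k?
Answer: 750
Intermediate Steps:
H(C) = 8 + C
M(T) = 25
q(o) = 4 - 4*o*(1 + o²) (q(o) = 4 - 2*(1 + o²)*(o + o) = 4 - 2*(1 + o²)*2*o = 4 - 4*o*(1 + o²))
n(D) = 1 + D (n(D) = -7 + (8 + D) = 1 + D)
n(q(-3))*(l(-19) + M(13)) = (1 + (4 - 4*(-3) - 4*(-3)³))*(-19 + 25) = (1 + (4 + 12 - 4*(-27)))*6 = (1 + (4 + 12 + 108))*6 = (1 + 124)*6 = 125*6 = 750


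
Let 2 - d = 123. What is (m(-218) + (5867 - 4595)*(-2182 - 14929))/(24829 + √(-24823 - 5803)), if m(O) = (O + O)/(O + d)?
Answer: -183198284959508/208996844913 + 7378399652*I*√30626/208996844913 ≈ -876.56 + 6.1783*I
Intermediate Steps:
d = -121 (d = 2 - 1*123 = 2 - 123 = -121)
m(O) = 2*O/(-121 + O) (m(O) = (O + O)/(O - 121) = (2*O)/(-121 + O) = 2*O/(-121 + O))
(m(-218) + (5867 - 4595)*(-2182 - 14929))/(24829 + √(-24823 - 5803)) = (2*(-218)/(-121 - 218) + (5867 - 4595)*(-2182 - 14929))/(24829 + √(-24823 - 5803)) = (2*(-218)/(-339) + 1272*(-17111))/(24829 + √(-30626)) = (2*(-218)*(-1/339) - 21765192)/(24829 + I*√30626) = (436/339 - 21765192)/(24829 + I*√30626) = -7378399652/(339*(24829 + I*√30626))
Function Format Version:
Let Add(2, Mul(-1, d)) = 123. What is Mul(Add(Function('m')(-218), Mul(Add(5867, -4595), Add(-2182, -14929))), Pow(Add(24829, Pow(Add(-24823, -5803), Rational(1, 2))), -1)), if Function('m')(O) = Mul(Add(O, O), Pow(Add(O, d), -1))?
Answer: Add(Rational(-183198284959508, 208996844913), Mul(Rational(7378399652, 208996844913), I, Pow(30626, Rational(1, 2)))) ≈ Add(-876.56, Mul(6.1783, I))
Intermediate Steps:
d = -121 (d = Add(2, Mul(-1, 123)) = Add(2, -123) = -121)
Function('m')(O) = Mul(2, O, Pow(Add(-121, O), -1)) (Function('m')(O) = Mul(Add(O, O), Pow(Add(O, -121), -1)) = Mul(Mul(2, O), Pow(Add(-121, O), -1)) = Mul(2, O, Pow(Add(-121, O), -1)))
Mul(Add(Function('m')(-218), Mul(Add(5867, -4595), Add(-2182, -14929))), Pow(Add(24829, Pow(Add(-24823, -5803), Rational(1, 2))), -1)) = Mul(Add(Mul(2, -218, Pow(Add(-121, -218), -1)), Mul(Add(5867, -4595), Add(-2182, -14929))), Pow(Add(24829, Pow(Add(-24823, -5803), Rational(1, 2))), -1)) = Mul(Add(Mul(2, -218, Pow(-339, -1)), Mul(1272, -17111)), Pow(Add(24829, Pow(-30626, Rational(1, 2))), -1)) = Mul(Add(Mul(2, -218, Rational(-1, 339)), -21765192), Pow(Add(24829, Mul(I, Pow(30626, Rational(1, 2)))), -1)) = Mul(Add(Rational(436, 339), -21765192), Pow(Add(24829, Mul(I, Pow(30626, Rational(1, 2)))), -1)) = Mul(Rational(-7378399652, 339), Pow(Add(24829, Mul(I, Pow(30626, Rational(1, 2)))), -1))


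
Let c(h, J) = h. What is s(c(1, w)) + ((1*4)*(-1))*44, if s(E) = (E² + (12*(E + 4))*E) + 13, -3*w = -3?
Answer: -102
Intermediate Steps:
w = 1 (w = -⅓*(-3) = 1)
s(E) = 13 + E² + E*(48 + 12*E) (s(E) = (E² + (12*(4 + E))*E) + 13 = (E² + (48 + 12*E)*E) + 13 = (E² + E*(48 + 12*E)) + 13 = 13 + E² + E*(48 + 12*E))
s(c(1, w)) + ((1*4)*(-1))*44 = (13 + 13*1² + 48*1) + ((1*4)*(-1))*44 = (13 + 13*1 + 48) + (4*(-1))*44 = (13 + 13 + 48) - 4*44 = 74 - 176 = -102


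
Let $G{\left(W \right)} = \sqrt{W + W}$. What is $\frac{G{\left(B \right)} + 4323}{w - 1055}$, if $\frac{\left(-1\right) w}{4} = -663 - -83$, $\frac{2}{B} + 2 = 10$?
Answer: $\frac{393}{115} + \frac{\sqrt{2}}{2530} \approx 3.4179$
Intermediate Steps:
$B = \frac{1}{4}$ ($B = \frac{2}{-2 + 10} = \frac{2}{8} = 2 \cdot \frac{1}{8} = \frac{1}{4} \approx 0.25$)
$G{\left(W \right)} = \sqrt{2} \sqrt{W}$ ($G{\left(W \right)} = \sqrt{2 W} = \sqrt{2} \sqrt{W}$)
$w = 2320$ ($w = - 4 \left(-663 - -83\right) = - 4 \left(-663 + 83\right) = \left(-4\right) \left(-580\right) = 2320$)
$\frac{G{\left(B \right)} + 4323}{w - 1055} = \frac{\frac{\sqrt{2}}{2} + 4323}{2320 - 1055} = \frac{\sqrt{2} \cdot \frac{1}{2} + 4323}{1265} = \left(\frac{\sqrt{2}}{2} + 4323\right) \frac{1}{1265} = \left(4323 + \frac{\sqrt{2}}{2}\right) \frac{1}{1265} = \frac{393}{115} + \frac{\sqrt{2}}{2530}$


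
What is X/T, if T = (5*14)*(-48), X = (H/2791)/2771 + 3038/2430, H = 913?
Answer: -5874422077/15786357073200 ≈ -0.00037212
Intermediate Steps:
X = 11748844154/9396641115 (X = (913/2791)/2771 + 3038/2430 = (913*(1/2791))*(1/2771) + 3038*(1/2430) = (913/2791)*(1/2771) + 1519/1215 = 913/7733861 + 1519/1215 = 11748844154/9396641115 ≈ 1.2503)
T = -3360 (T = 70*(-48) = -3360)
X/T = (11748844154/9396641115)/(-3360) = (11748844154/9396641115)*(-1/3360) = -5874422077/15786357073200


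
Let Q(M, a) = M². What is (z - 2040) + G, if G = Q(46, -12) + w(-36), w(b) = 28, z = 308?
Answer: 412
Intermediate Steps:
G = 2144 (G = 46² + 28 = 2116 + 28 = 2144)
(z - 2040) + G = (308 - 2040) + 2144 = -1732 + 2144 = 412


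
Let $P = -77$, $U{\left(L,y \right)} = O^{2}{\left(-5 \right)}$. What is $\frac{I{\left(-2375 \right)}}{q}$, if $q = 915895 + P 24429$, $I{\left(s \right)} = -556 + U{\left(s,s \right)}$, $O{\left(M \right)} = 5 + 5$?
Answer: $\frac{228}{482569} \approx 0.00047247$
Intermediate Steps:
$O{\left(M \right)} = 10$
$U{\left(L,y \right)} = 100$ ($U{\left(L,y \right)} = 10^{2} = 100$)
$I{\left(s \right)} = -456$ ($I{\left(s \right)} = -556 + 100 = -456$)
$q = -965138$ ($q = 915895 - 1881033 = -965138$)
$\frac{I{\left(-2375 \right)}}{q} = - \frac{456}{-965138} = \left(-456\right) \left(- \frac{1}{965138}\right) = \frac{228}{482569}$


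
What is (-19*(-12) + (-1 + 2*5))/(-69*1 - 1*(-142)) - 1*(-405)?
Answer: 29802/73 ≈ 408.25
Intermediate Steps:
(-19*(-12) + (-1 + 2*5))/(-69*1 - 1*(-142)) - 1*(-405) = (228 + (-1 + 10))/(-69 + 142) + 405 = (228 + 9)/73 + 405 = 237*(1/73) + 405 = 237/73 + 405 = 29802/73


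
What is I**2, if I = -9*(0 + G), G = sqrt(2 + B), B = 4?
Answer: 486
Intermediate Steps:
G = sqrt(6) (G = sqrt(2 + 4) = sqrt(6) ≈ 2.4495)
I = -9*sqrt(6) (I = -9*(0 + sqrt(6)) = -9*sqrt(6) ≈ -22.045)
I**2 = (-9*sqrt(6))**2 = 486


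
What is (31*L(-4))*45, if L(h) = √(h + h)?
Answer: 2790*I*√2 ≈ 3945.7*I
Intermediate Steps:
L(h) = √2*√h (L(h) = √(2*h) = √2*√h)
(31*L(-4))*45 = (31*(√2*√(-4)))*45 = (31*(√2*(2*I)))*45 = (31*(2*I*√2))*45 = (62*I*√2)*45 = 2790*I*√2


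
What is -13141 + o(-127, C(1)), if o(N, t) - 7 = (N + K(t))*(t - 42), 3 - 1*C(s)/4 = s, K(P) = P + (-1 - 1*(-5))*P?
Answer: -10176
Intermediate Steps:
K(P) = 5*P (K(P) = P + (-1 + 5)*P = P + 4*P = 5*P)
C(s) = 12 - 4*s
o(N, t) = 7 + (-42 + t)*(N + 5*t) (o(N, t) = 7 + (N + 5*t)*(t - 42) = 7 + (N + 5*t)*(-42 + t) = 7 + (-42 + t)*(N + 5*t))
-13141 + o(-127, C(1)) = -13141 + (7 - 210*(12 - 4*1) - 42*(-127) + 5*(12 - 4*1)² - 127*(12 - 4*1)) = -13141 + (7 - 210*(12 - 4) + 5334 + 5*(12 - 4)² - 127*(12 - 4)) = -13141 + (7 - 210*8 + 5334 + 5*8² - 127*8) = -13141 + (7 - 1680 + 5334 + 5*64 - 1016) = -13141 + (7 - 1680 + 5334 + 320 - 1016) = -13141 + 2965 = -10176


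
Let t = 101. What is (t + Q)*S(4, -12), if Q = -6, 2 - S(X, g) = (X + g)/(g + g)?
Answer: 475/3 ≈ 158.33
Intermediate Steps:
S(X, g) = 2 - (X + g)/(2*g) (S(X, g) = 2 - (X + g)/(g + g) = 2 - (X + g)/(2*g))
(t + Q)*S(4, -12) = (101 - 6)*((½)*(-1*4 + 3*(-12))/(-12)) = 95*((½)*(-1/12)*(-4 - 36)) = 95*((½)*(-1/12)*(-40)) = 95*(5/3) = 475/3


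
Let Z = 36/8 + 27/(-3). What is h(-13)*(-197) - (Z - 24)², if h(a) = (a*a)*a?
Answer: 1727987/4 ≈ 4.3200e+5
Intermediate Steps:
Z = -9/2 (Z = 36*(⅛) + 27*(-⅓) = 9/2 - 9 = -9/2 ≈ -4.5000)
h(a) = a³ (h(a) = a²*a = a³)
h(-13)*(-197) - (Z - 24)² = (-13)³*(-197) - (-9/2 - 24)² = -2197*(-197) - (-57/2)² = 432809 - 1*3249/4 = 432809 - 3249/4 = 1727987/4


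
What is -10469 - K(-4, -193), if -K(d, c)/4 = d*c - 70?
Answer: -7661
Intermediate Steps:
K(d, c) = 280 - 4*c*d (K(d, c) = -4*(d*c - 70) = -4*(c*d - 70) = -4*(-70 + c*d) = 280 - 4*c*d)
-10469 - K(-4, -193) = -10469 - (280 - 4*(-193)*(-4)) = -10469 - (280 - 3088) = -10469 - 1*(-2808) = -10469 + 2808 = -7661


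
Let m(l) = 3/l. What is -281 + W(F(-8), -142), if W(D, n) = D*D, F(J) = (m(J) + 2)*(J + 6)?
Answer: -4327/16 ≈ -270.44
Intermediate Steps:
F(J) = (2 + 3/J)*(6 + J) (F(J) = (3/J + 2)*(J + 6) = (2 + 3/J)*(6 + J))
W(D, n) = D**2
-281 + W(F(-8), -142) = -281 + (15 + 2*(-8) + 18/(-8))**2 = -281 + (15 - 16 + 18*(-1/8))**2 = -281 + (15 - 16 - 9/4)**2 = -281 + (-13/4)**2 = -281 + 169/16 = -4327/16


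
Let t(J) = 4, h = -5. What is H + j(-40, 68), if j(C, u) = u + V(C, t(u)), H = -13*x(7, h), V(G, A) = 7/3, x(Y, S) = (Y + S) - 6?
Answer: 367/3 ≈ 122.33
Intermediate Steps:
x(Y, S) = -6 + S + Y (x(Y, S) = (S + Y) - 6 = -6 + S + Y)
V(G, A) = 7/3 (V(G, A) = 7*(1/3) = 7/3)
H = 52 (H = -13*(-6 - 5 + 7) = -13*(-4) = 52)
j(C, u) = 7/3 + u (j(C, u) = u + 7/3 = 7/3 + u)
H + j(-40, 68) = 52 + (7/3 + 68) = 52 + 211/3 = 367/3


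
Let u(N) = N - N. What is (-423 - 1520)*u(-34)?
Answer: 0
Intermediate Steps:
u(N) = 0 (u(N) = N - N = 0)
(-423 - 1520)*u(-34) = (-423 - 1520)*0 = -1943*0 = 0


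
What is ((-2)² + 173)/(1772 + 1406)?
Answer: 177/3178 ≈ 0.055695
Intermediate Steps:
((-2)² + 173)/(1772 + 1406) = (4 + 173)/3178 = 177*(1/3178) = 177/3178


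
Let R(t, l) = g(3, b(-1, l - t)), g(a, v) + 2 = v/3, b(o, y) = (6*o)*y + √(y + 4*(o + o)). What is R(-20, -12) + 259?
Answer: 241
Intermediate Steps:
b(o, y) = √(y + 8*o) + 6*o*y (b(o, y) = 6*o*y + √(y + 4*(2*o)) = 6*o*y + √(y + 8*o) = √(y + 8*o) + 6*o*y)
g(a, v) = -2 + v/3
R(t, l) = -2 - 2*l + 2*t + √(-8 + l - t)/3 (R(t, l) = -2 + (√((l - t) + 8*(-1)) + 6*(-1)*(l - t))/3 = -2 + (√((l - t) - 8) + (-6*l + 6*t))/3 = -2 + (√(-8 + l - t) + (-6*l + 6*t))/3 = -2 + (√(-8 + l - t) - 6*l + 6*t)/3 = -2 + (-2*l + 2*t + √(-8 + l - t)/3) = -2 - 2*l + 2*t + √(-8 + l - t)/3)
R(-20, -12) + 259 = (-2 - 2*(-12) + 2*(-20) + √(-8 - 12 - 1*(-20))/3) + 259 = (-2 + 24 - 40 + √(-8 - 12 + 20)/3) + 259 = (-2 + 24 - 40 + √0/3) + 259 = (-2 + 24 - 40 + (⅓)*0) + 259 = (-2 + 24 - 40 + 0) + 259 = -18 + 259 = 241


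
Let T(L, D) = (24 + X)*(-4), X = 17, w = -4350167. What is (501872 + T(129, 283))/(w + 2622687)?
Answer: -125427/431870 ≈ -0.29043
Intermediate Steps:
T(L, D) = -164 (T(L, D) = (24 + 17)*(-4) = 41*(-4) = -164)
(501872 + T(129, 283))/(w + 2622687) = (501872 - 164)/(-4350167 + 2622687) = 501708/(-1727480) = 501708*(-1/1727480) = -125427/431870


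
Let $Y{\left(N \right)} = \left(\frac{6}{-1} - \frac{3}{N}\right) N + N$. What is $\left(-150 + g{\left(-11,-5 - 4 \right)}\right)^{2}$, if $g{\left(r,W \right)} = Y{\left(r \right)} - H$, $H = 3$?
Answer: $10201$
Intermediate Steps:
$Y{\left(N \right)} = N + N \left(-6 - \frac{3}{N}\right)$ ($Y{\left(N \right)} = \left(6 \left(-1\right) - \frac{3}{N}\right) N + N = \left(-6 - \frac{3}{N}\right) N + N = N \left(-6 - \frac{3}{N}\right) + N = N + N \left(-6 - \frac{3}{N}\right)$)
$g{\left(r,W \right)} = -6 - 5 r$ ($g{\left(r,W \right)} = \left(-3 - 5 r\right) - 3 = -6 - 5 r$)
$\left(-150 + g{\left(-11,-5 - 4 \right)}\right)^{2} = \left(-150 - -49\right)^{2} = \left(-150 + \left(-6 + 55\right)\right)^{2} = \left(-150 + 49\right)^{2} = \left(-101\right)^{2} = 10201$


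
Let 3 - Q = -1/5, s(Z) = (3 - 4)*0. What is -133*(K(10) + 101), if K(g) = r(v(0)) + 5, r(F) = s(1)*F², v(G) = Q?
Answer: -14098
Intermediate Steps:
s(Z) = 0 (s(Z) = -1*0 = 0)
Q = 16/5 (Q = 3 - (-1)/5 = 3 - 1*(-⅕) = 3 + ⅕ = 16/5 ≈ 3.2000)
v(G) = 16/5
r(F) = 0 (r(F) = 0*F² = 0)
K(g) = 5 (K(g) = 0 + 5 = 5)
-133*(K(10) + 101) = -133*(5 + 101) = -133*106 = -14098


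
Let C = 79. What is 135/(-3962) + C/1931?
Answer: 52313/7650622 ≈ 0.0068377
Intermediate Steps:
135/(-3962) + C/1931 = 135/(-3962) + 79/1931 = 135*(-1/3962) + 79*(1/1931) = -135/3962 + 79/1931 = 52313/7650622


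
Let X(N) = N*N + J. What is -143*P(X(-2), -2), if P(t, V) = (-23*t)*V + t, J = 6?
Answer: -67210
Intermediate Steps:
X(N) = 6 + N² (X(N) = N*N + 6 = N² + 6 = 6 + N²)
P(t, V) = t - 23*V*t (P(t, V) = -23*V*t + t = t - 23*V*t)
-143*P(X(-2), -2) = -143*(6 + (-2)²)*(1 - 23*(-2)) = -143*(6 + 4)*(1 + 46) = -1430*47 = -143*470 = -67210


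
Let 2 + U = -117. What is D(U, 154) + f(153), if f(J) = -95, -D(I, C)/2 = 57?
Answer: -209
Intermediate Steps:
U = -119 (U = -2 - 117 = -119)
D(I, C) = -114 (D(I, C) = -2*57 = -114)
D(U, 154) + f(153) = -114 - 95 = -209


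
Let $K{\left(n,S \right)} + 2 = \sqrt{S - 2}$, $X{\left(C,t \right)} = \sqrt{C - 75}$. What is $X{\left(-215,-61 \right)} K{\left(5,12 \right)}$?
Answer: $i \sqrt{290} \left(-2 + \sqrt{10}\right) \approx 19.793 i$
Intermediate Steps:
$X{\left(C,t \right)} = \sqrt{-75 + C}$
$K{\left(n,S \right)} = -2 + \sqrt{-2 + S}$ ($K{\left(n,S \right)} = -2 + \sqrt{S - 2} = -2 + \sqrt{-2 + S}$)
$X{\left(-215,-61 \right)} K{\left(5,12 \right)} = \sqrt{-75 - 215} \left(-2 + \sqrt{-2 + 12}\right) = \sqrt{-290} \left(-2 + \sqrt{10}\right) = i \sqrt{290} \left(-2 + \sqrt{10}\right)$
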